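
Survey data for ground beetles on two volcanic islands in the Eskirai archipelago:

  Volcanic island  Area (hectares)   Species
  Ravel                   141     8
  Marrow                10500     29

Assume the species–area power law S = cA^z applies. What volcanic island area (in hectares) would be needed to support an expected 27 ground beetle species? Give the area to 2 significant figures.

z = ln(29/8) / ln(10500/141) = 1.2879 / 4.3104 = 0.2988
c = 8 / 141^0.2988 = 8 / 4.387 = 1.824
A = (27/1.824)^(1/0.2988) ⇒ ln A = ln(14.81)/0.2988 = 9.0200
A = e^9.0200 ≈ 8266 hectares

8300 hectares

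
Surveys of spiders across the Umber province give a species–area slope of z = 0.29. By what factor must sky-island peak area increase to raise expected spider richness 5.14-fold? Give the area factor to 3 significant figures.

283

(A₂/A₁)^0.29 = 5.14, so A₂/A₁ = 5.14^(1/0.29) = 5.14^3.448
ln(A₂/A₁) = ln 5.14 / 0.29 = 1.6371 / 0.29 = 5.6450
A₂/A₁ = e^5.6450 ≈ 282.9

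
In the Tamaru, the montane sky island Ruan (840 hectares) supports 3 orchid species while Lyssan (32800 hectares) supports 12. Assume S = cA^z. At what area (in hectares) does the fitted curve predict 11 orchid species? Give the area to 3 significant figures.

z = ln(12/3) / ln(32800/840) = 1.3863 / 3.6648 = 0.3783
c = 3 / 840^0.3783 = 3 / 12.77 = 0.2349
A = (11/0.2349)^(1/0.3783) ⇒ ln A = ln(46.82)/0.3783 = 10.1682
A = e^10.1682 ≈ 26060 hectares

26100 hectares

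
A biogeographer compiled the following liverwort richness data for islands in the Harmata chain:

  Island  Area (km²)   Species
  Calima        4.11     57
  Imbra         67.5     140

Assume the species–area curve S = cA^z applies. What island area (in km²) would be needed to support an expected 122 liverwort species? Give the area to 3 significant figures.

44.0 km²

z = ln(140/57) / ln(67.5/4.11) = 0.8986 / 2.7987 = 0.3211
c = 57 / 4.11^0.3211 = 57 / 1.574 = 36.21
A = (122/36.21)^(1/0.3211) ⇒ ln A = ln(3.37)/0.3211 = 3.7835
A = e^3.7835 ≈ 43.97 km²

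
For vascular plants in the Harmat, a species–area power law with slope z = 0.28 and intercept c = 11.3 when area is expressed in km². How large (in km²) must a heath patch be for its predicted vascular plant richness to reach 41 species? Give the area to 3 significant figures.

41 = 11.3 × A^0.28  ⇒  A^0.28 = 41/11.3 = 3.628
ln A = ln(3.628) / 0.28 = 1.2888 / 0.28 = 4.6027
A = e^4.6027 ≈ 99.76 km²

99.8 km²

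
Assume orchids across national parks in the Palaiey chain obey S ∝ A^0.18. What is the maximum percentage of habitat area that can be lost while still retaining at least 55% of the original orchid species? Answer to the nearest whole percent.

96%

Need (A_new/A_old)^0.18 = 0.55, so A_new/A_old = 0.55^(1/0.18) = 0.55^5.556
ln(A_new/A_old) = ln 0.55 / 0.18 = -0.5978 / 0.18 = -3.3213
A_new/A_old = e^-3.3213 ≈ 0.03611
Fraction that can be lost = 1 − 0.03611 = 0.9639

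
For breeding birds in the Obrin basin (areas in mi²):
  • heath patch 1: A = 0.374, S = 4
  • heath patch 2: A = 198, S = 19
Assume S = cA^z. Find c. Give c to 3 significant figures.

5.11

z = ln(S₂/S₁) / ln(A₂/A₁) = ln(19/4) / ln(198/0.374) = 1.5581 / 6.2718 = 0.2484
c = S₁ / A₁^z = 4 / 0.374^0.2484 = 4 / 0.7832 = 5.107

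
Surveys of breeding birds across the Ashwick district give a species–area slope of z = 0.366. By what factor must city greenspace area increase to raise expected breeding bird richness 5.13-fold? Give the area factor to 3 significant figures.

(A₂/A₁)^0.366 = 5.13, so A₂/A₁ = 5.13^(1/0.366) = 5.13^2.732
ln(A₂/A₁) = ln 5.13 / 0.366 = 1.6351 / 0.366 = 4.4675
A₂/A₁ = e^4.4675 ≈ 87.14

87.1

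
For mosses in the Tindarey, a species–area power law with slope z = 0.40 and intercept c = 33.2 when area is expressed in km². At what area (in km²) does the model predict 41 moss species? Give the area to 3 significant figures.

1.69 km²

41 = 33.2 × A^0.4  ⇒  A^0.4 = 41/33.2 = 1.235
ln A = ln(1.235) / 0.4 = 0.2110 / 0.4 = 0.5276
A = e^0.5276 ≈ 1.695 km²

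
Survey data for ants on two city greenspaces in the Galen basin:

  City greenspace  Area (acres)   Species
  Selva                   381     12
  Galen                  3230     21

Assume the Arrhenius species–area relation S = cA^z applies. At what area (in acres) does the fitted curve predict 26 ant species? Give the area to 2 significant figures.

z = ln(21/12) / ln(3230/381) = 0.5596 / 2.1374 = 0.2618
c = 12 / 381^0.2618 = 12 / 4.739 = 2.532
A = (26/2.532)^(1/0.2618) ⇒ ln A = ln(10.27)/0.2618 = 8.8960
A = e^8.8960 ≈ 7303 acres

7300 acres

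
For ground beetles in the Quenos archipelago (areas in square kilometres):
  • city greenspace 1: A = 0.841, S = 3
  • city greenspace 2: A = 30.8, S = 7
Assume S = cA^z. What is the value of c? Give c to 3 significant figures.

z = ln(S₂/S₁) / ln(A₂/A₁) = ln(7/3) / ln(30.8/0.841) = 0.8473 / 3.6007 = 0.2353
c = S₁ / A₁^z = 3 / 0.841^0.2353 = 3 / 0.9601 = 3.125

3.12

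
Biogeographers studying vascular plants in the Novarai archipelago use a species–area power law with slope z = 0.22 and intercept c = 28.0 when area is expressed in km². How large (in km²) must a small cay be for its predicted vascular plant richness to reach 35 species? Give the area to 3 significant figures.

35 = 28 × A^0.22  ⇒  A^0.22 = 35/28 = 1.25
ln A = ln(1.25) / 0.22 = 0.2231 / 0.22 = 1.0143
A = e^1.0143 ≈ 2.757 km²

2.76 km²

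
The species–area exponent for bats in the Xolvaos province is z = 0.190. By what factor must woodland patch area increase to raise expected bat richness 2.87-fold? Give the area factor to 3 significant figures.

(A₂/A₁)^0.19 = 2.87, so A₂/A₁ = 2.87^(1/0.19) = 2.87^5.263
ln(A₂/A₁) = ln 2.87 / 0.19 = 1.0543 / 0.19 = 5.5490
A₂/A₁ = e^5.5490 ≈ 257

257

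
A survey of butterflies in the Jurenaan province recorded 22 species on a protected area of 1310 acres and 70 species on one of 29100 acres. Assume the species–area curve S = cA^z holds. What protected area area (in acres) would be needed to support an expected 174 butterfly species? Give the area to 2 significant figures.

z = ln(70/22) / ln(29100/1310) = 1.1575 / 3.1007 = 0.3733
c = 22 / 1310^0.3733 = 22 / 14.58 = 1.509
A = (174/1.509)^(1/0.3733) ⇒ ln A = ln(115.3)/0.3733 = 12.7178
A = e^12.7178 ≈ 333634 acres

330000 acres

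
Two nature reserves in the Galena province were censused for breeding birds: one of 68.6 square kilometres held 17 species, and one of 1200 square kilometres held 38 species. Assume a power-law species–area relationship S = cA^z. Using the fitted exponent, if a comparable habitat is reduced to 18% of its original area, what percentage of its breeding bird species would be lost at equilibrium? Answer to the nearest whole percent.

38%

z = ln(38/17) / ln(1200/68.6) = 0.8044 / 2.8618 = 0.2811
S_new/S_old = (A_new/A_old)^z = 0.18^0.2811 = exp(0.2811 × -1.7148) = 0.6176
Fraction lost = 1 − 0.6176 = 0.3824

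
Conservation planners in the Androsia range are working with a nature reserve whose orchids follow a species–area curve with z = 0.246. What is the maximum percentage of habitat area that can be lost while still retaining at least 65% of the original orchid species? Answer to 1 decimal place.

Need (A_new/A_old)^0.246 = 0.65, so A_new/A_old = 0.65^(1/0.246) = 0.65^4.065
ln(A_new/A_old) = ln 0.65 / 0.246 = -0.4308 / 0.246 = -1.7512
A_new/A_old = e^-1.7512 ≈ 0.1736
Fraction that can be lost = 1 − 0.1736 = 0.8264

82.6%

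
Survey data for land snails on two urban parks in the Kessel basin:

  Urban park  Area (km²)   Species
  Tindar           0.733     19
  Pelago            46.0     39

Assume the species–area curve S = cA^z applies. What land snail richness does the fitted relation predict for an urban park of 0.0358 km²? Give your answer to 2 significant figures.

11

z = ln(39/19) / ln(46/0.733) = 0.7191 / 4.1393 = 0.1737
c = 19 / 0.733^0.1737 = 19 / 0.9475 = 20.05
S₃ = 20.05 × 0.0358^0.1737 = 20.05 × 0.5607 ≈ 11.24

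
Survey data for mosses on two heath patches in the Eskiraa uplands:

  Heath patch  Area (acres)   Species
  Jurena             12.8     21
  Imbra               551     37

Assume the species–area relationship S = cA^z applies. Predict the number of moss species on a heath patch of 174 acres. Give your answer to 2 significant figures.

z = ln(37/21) / ln(551/12.8) = 0.5664 / 3.7623 = 0.1505
c = 21 / 12.8^0.1505 = 21 / 1.468 = 14.31
S₃ = 14.31 × 174^0.1505 = 14.31 × 2.174 ≈ 31.11

31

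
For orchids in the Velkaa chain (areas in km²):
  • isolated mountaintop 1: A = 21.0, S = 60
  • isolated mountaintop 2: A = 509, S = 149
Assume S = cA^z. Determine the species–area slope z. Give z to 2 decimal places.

0.29

Taking logs: ln S = ln c + z ln A, so z = (ln S₂ − ln S₁)/(ln A₂ − ln A₁).
z = ln(149/60) / ln(509/21) = ln(2.483) / ln(24.24) = 0.9096 / 3.1879 = 0.2853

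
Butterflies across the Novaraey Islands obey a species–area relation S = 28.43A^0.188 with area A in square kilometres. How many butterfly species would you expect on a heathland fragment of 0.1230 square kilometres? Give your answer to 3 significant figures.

19.2

S = 28.43 × 0.123^0.188
ln S = ln 28.43 + 0.188 × ln 0.123 = 3.3474 + 0.188 × -2.0956 = 2.9535
S = e^2.9535 ≈ 19.17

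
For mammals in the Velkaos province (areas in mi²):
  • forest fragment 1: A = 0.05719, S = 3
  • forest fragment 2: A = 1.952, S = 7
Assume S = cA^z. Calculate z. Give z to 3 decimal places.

0.240

Taking logs: ln S = ln c + z ln A, so z = (ln S₂ − ln S₁)/(ln A₂ − ln A₁).
z = ln(7/3) / ln(1.952/0.05719) = ln(2.333) / ln(34.13) = 0.8473 / 3.5302 = 0.2400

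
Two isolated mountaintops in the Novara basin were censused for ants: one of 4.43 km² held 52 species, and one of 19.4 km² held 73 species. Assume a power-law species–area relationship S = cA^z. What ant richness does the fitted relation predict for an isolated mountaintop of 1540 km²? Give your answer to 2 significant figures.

200

z = ln(73/52) / ln(19.4/4.43) = 0.3392 / 1.4769 = 0.2297
c = 52 / 4.43^0.2297 = 52 / 1.408 = 36.94
S₃ = 36.94 × 1540^0.2297 = 36.94 × 5.397 ≈ 199.4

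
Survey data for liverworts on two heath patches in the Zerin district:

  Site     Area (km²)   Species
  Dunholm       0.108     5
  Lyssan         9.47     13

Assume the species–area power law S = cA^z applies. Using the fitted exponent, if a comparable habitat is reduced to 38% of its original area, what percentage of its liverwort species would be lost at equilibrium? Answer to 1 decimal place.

z = ln(13/5) / ln(9.47/0.108) = 0.9555 / 4.4738 = 0.2136
S_new/S_old = (A_new/A_old)^z = 0.38^0.2136 = exp(0.2136 × -0.9676) = 0.8133
Fraction lost = 1 − 0.8133 = 0.1867

18.7%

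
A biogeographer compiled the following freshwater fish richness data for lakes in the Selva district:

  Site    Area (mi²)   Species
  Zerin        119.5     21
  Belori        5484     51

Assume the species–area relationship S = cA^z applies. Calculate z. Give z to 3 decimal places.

Taking logs: ln S = ln c + z ln A, so z = (ln S₂ − ln S₁)/(ln A₂ − ln A₁).
z = ln(51/21) / ln(5484/119.5) = ln(2.429) / ln(45.89) = 0.8873 / 3.8263 = 0.2319

0.232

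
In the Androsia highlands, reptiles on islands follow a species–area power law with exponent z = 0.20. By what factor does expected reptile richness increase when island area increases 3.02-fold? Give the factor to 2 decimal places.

S₂/S₁ = (A₂/A₁)^z = 3.02^0.2
ln(S₂/S₁) = 0.2 × ln 3.02 = 0.2 × 1.1053 = 0.2211
S₂/S₁ = e^0.2211 ≈ 1.247

1.25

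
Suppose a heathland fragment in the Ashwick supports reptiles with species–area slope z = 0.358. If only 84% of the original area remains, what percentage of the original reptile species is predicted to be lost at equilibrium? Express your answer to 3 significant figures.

S_new/S_old = (A_new/A_old)^z = 0.84^0.358
= exp(0.358 × ln 0.84) = exp(0.358 × -0.1744) = exp(-0.0624) ≈ 0.9395
Fraction lost = 1 − 0.9395 = 0.06051

6.05%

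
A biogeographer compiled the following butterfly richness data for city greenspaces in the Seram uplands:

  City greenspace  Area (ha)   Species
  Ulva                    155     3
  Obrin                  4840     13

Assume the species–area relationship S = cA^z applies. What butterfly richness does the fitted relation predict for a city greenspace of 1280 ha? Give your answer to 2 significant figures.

z = ln(13/3) / ln(4840/155) = 1.4663 / 3.4412 = 0.4261
c = 3 / 155^0.4261 = 3 / 8.577 = 0.3498
S₃ = 0.3498 × 1280^0.4261 = 0.3498 × 21.09 ≈ 7.376

7.4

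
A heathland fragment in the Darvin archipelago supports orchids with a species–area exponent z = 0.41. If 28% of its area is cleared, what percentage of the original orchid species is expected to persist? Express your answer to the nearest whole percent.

87%

S_new/S_old = (A_new/A_old)^z = 0.72^0.41
= exp(0.41 × ln 0.72) = exp(0.41 × -0.3285) = exp(-0.1347) ≈ 0.874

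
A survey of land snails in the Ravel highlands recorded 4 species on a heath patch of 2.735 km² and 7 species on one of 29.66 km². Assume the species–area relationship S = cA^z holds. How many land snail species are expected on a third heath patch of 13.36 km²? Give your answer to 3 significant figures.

z = ln(7/4) / ln(29.66/2.735) = 0.5596 / 2.3837 = 0.2348
c = 4 / 2.735^0.2348 = 4 / 1.266 = 3.158
S₃ = 3.158 × 13.36^0.2348 = 3.158 × 1.838 ≈ 5.805

5.80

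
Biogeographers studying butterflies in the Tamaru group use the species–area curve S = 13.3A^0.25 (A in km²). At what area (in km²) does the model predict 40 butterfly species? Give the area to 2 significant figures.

40 = 13.3 × A^0.25  ⇒  A^0.25 = 40/13.3 = 3.008
ln A = ln(3.008) / 0.25 = 1.1011 / 0.25 = 4.4045
A = e^4.4045 ≈ 81.82 km²

82 km²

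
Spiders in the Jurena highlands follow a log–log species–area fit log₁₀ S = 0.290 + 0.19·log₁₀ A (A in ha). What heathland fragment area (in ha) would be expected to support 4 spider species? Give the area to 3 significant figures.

4 = 1.95 × A^0.19  ⇒  A^0.19 = 4/1.95 = 2.051
ln A = ln(2.051) / 0.19 = 0.7185 / 0.19 = 3.7818
A = e^3.7818 ≈ 43.9 ha

43.9 ha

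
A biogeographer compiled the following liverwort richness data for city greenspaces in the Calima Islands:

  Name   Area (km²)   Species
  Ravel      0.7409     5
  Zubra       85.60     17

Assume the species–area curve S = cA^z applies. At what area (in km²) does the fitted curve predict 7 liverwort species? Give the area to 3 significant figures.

2.73 km²

z = ln(17/5) / ln(85.6/0.7409) = 1.2238 / 4.7496 = 0.2577
c = 5 / 0.7409^0.2577 = 5 / 0.9256 = 5.402
A = (7/5.402)^(1/0.2577) ⇒ ln A = ln(1.296)/0.2577 = 1.0060
A = e^1.0060 ≈ 2.735 km²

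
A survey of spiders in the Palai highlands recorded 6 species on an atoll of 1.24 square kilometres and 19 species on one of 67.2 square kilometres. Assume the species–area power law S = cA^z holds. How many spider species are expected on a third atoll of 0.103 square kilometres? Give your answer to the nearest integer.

z = ln(19/6) / ln(67.2/1.24) = 1.1527 / 3.9926 = 0.2887
c = 6 / 1.24^0.2887 = 6 / 1.064 = 5.639
S₃ = 5.639 × 0.103^0.2887 = 5.639 × 0.5188 ≈ 2.925

3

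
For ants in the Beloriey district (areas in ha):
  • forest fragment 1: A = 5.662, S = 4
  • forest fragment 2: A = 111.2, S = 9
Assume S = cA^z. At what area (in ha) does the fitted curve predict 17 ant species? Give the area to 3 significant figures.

1150 ha

z = ln(9/4) / ln(111.2/5.662) = 0.8109 / 2.9776 = 0.2723
c = 4 / 5.662^0.2723 = 4 / 1.604 = 2.495
A = (17/2.495)^(1/0.2723) ⇒ ln A = ln(6.815)/0.2723 = 7.0465
A = e^7.0465 ≈ 1149 ha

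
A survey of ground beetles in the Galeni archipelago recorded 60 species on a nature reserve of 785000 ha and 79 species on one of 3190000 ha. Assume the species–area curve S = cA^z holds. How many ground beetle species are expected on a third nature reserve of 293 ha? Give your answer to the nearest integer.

13

z = ln(79/60) / ln(3190000/785000) = 0.2751 / 1.4021 = 0.1962
c = 60 / 785000^0.1962 = 60 / 14.34 = 4.183
S₃ = 4.183 × 293^0.1962 = 4.183 × 3.048 ≈ 12.75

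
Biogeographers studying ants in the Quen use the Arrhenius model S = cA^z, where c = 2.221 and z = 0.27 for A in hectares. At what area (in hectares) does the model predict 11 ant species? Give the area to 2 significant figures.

11 = 2.221 × A^0.27  ⇒  A^0.27 = 11/2.221 = 4.953
ln A = ln(4.953) / 0.27 = 1.5999 / 0.27 = 5.9257
A = e^5.9257 ≈ 374.5 hectares

370 hectares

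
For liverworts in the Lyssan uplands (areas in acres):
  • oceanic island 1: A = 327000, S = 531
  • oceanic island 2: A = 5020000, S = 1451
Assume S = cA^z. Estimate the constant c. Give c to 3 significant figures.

z = ln(S₂/S₁) / ln(A₂/A₁) = ln(1451/531) / ln(5020000/327000) = 1.0052 / 2.7312 = 0.3681
c = S₁ / A₁^z = 531 / 327000^0.3681 = 531 / 107.1 = 4.959

4.96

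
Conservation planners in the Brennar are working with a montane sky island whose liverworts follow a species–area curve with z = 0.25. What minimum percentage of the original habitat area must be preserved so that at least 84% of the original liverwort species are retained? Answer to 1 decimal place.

Need (A_new/A_old)^0.25 = 0.84, so A_new/A_old = 0.84^(1/0.25) = 0.84^4
ln(A_new/A_old) = ln 0.84 / 0.25 = -0.1744 / 0.25 = -0.6974
A_new/A_old = e^-0.6974 ≈ 0.4979

49.8%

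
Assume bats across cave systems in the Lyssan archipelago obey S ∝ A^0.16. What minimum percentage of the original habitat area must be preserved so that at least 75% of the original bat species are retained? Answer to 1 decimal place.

16.6%

Need (A_new/A_old)^0.16 = 0.75, so A_new/A_old = 0.75^(1/0.16) = 0.75^6.25
ln(A_new/A_old) = ln 0.75 / 0.16 = -0.2877 / 0.16 = -1.7980
A_new/A_old = e^-1.7980 ≈ 0.1656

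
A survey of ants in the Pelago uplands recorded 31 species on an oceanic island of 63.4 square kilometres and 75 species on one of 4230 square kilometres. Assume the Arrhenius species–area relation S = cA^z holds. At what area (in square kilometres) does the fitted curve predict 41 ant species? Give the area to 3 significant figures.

z = ln(75/31) / ln(4230/63.4) = 0.8835 / 4.2005 = 0.2103
c = 31 / 63.4^0.2103 = 31 / 2.394 = 12.95
A = (41/12.95)^(1/0.2103) ⇒ ln A = ln(3.166)/0.2103 = 5.4787
A = e^5.4787 ≈ 239.5 square kilometres

240 square kilometres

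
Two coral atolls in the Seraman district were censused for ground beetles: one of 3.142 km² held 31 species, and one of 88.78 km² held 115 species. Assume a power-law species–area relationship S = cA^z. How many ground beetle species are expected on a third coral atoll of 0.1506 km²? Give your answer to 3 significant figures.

z = ln(115/31) / ln(88.78/3.142) = 1.3109 / 3.3413 = 0.3923
c = 31 / 3.142^0.3923 = 31 / 1.567 = 19.78
S₃ = 19.78 × 0.1506^0.3923 = 19.78 × 0.4758 ≈ 9.413

9.41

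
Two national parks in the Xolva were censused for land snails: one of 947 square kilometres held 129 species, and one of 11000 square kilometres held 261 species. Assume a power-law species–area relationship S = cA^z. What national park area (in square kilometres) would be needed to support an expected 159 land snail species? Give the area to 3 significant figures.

z = ln(261/129) / ln(11000/947) = 0.7047 / 2.4524 = 0.2874
c = 129 / 947^0.2874 = 129 / 7.166 = 18
A = (159/18)^(1/0.2874) ⇒ ln A = ln(8.833)/0.2874 = 7.5809
A = e^7.5809 ≈ 1960 square kilometres

1960 square kilometres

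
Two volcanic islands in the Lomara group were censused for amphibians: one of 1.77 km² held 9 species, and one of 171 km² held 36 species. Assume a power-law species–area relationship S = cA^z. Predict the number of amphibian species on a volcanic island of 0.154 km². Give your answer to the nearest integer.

4

z = ln(36/9) / ln(171/1.77) = 1.3863 / 4.5707 = 0.3033
c = 9 / 1.77^0.3033 = 9 / 1.189 = 7.569
S₃ = 7.569 × 0.154^0.3033 = 7.569 × 0.567 ≈ 4.291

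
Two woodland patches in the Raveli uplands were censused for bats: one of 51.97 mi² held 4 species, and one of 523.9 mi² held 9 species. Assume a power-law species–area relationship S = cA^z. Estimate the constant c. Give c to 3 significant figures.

1.00

z = ln(S₂/S₁) / ln(A₂/A₁) = ln(9/4) / ln(523.9/51.97) = 0.8109 / 2.3106 = 0.3510
c = S₁ / A₁^z = 4 / 51.97^0.3510 = 4 / 4.001 = 0.9998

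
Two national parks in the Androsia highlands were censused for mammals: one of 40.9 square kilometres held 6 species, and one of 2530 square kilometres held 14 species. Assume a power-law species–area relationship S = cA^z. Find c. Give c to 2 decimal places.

2.80

z = ln(S₂/S₁) / ln(A₂/A₁) = ln(14/6) / ln(2530/40.9) = 0.8473 / 4.1248 = 0.2054
c = S₁ / A₁^z = 6 / 40.9^0.2054 = 6 / 2.143 = 2.8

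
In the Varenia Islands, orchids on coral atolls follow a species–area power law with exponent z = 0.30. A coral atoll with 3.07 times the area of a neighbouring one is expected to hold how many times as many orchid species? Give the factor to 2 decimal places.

1.40

S₂/S₁ = (A₂/A₁)^z = 3.07^0.3
ln(S₂/S₁) = 0.3 × ln 3.07 = 0.3 × 1.1217 = 0.3365
S₂/S₁ = e^0.3365 ≈ 1.4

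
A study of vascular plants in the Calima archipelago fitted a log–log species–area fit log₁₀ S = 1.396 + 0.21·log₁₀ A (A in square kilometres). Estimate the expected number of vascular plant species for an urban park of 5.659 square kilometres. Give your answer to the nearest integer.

S = 24.89 × 5.659^0.21
ln S = ln 24.89 + 0.21 × ln 5.659 = 3.2144 + 0.21 × 1.7332 = 3.5784
S = e^3.5784 ≈ 35.82

36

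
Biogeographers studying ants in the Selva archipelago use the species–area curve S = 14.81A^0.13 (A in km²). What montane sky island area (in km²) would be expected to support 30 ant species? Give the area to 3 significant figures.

30 = 14.81 × A^0.13  ⇒  A^0.13 = 30/14.81 = 2.026
ln A = ln(2.026) / 0.13 = 0.7059 / 0.13 = 5.4300
A = e^5.4300 ≈ 228.1 km²

228 km²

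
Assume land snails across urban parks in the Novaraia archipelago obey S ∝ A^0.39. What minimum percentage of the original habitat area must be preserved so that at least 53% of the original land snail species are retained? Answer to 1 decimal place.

Need (A_new/A_old)^0.39 = 0.53, so A_new/A_old = 0.53^(1/0.39) = 0.53^2.564
ln(A_new/A_old) = ln 0.53 / 0.39 = -0.6349 / 0.39 = -1.6279
A_new/A_old = e^-1.6279 ≈ 0.1963

19.6%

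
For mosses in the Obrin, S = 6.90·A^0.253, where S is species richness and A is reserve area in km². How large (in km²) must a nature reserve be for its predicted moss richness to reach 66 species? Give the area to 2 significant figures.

7500 km²

66 = 6.9 × A^0.253  ⇒  A^0.253 = 66/6.9 = 9.565
ln A = ln(9.565) / 0.253 = 2.2581 / 0.253 = 8.9254
A = e^8.9254 ≈ 7521 km²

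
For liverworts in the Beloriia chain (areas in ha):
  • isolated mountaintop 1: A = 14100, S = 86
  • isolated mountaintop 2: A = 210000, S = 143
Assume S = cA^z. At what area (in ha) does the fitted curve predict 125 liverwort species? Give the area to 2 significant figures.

100000 ha

z = ln(143/86) / ln(210000/14100) = 0.5085 / 2.7009 = 0.1883
c = 86 / 14100^0.1883 = 86 / 6.042 = 14.23
A = (125/14.23)^(1/0.1883) ⇒ ln A = ln(8.782)/0.1883 = 11.5403
A = e^11.5403 ≈ 102774 ha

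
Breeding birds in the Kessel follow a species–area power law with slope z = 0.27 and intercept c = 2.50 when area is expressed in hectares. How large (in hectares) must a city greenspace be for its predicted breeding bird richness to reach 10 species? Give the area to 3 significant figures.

10 = 2.5 × A^0.27  ⇒  A^0.27 = 10/2.5 = 4
ln A = ln(4) / 0.27 = 1.3863 / 0.27 = 5.1344
A = e^5.1344 ≈ 169.8 hectares

170 hectares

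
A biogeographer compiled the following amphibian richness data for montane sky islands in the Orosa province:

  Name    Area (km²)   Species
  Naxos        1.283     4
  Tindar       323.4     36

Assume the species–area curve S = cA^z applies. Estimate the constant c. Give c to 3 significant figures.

3.62

z = ln(S₂/S₁) / ln(A₂/A₁) = ln(36/4) / ln(323.4/1.283) = 2.1972 / 5.5297 = 0.3974
c = S₁ / A₁^z = 4 / 1.283^0.3974 = 4 / 1.104 = 3.623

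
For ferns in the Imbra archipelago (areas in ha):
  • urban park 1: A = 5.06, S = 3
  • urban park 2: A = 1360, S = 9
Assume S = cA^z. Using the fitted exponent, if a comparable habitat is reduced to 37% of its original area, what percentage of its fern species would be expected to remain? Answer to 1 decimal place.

z = ln(9/3) / ln(1360/5.06) = 1.0986 / 5.5939 = 0.1964
S_new/S_old = (A_new/A_old)^z = 0.37^0.1964 = exp(0.1964 × -0.9943) = 0.8226

82.3%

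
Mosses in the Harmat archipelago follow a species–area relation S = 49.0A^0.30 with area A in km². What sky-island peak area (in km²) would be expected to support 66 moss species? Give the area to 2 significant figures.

66 = 49 × A^0.3  ⇒  A^0.3 = 66/49 = 1.347
ln A = ln(1.347) / 0.3 = 0.2978 / 0.3 = 0.9928
A = e^0.9928 ≈ 2.699 km²

2.7 km²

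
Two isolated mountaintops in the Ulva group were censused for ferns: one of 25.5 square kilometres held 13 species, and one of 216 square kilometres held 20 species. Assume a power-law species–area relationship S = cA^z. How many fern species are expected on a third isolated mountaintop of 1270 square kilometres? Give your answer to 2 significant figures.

29

z = ln(20/13) / ln(216/25.5) = 0.4308 / 2.1366 = 0.2016
c = 13 / 25.5^0.2016 = 13 / 1.921 = 6.766
S₃ = 6.766 × 1270^0.2016 = 6.766 × 4.225 ≈ 28.59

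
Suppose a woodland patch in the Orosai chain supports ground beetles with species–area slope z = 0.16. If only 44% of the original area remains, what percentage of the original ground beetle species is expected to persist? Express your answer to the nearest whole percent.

88%

S_new/S_old = (A_new/A_old)^z = 0.44^0.16
= exp(0.16 × ln 0.44) = exp(0.16 × -0.8210) = exp(-0.1314) ≈ 0.8769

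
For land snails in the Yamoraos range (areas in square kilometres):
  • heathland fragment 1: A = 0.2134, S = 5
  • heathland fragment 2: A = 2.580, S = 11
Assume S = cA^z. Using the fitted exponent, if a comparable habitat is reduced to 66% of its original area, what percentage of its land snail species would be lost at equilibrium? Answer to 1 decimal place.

z = ln(11/5) / ln(2.58/0.2134) = 0.7885 / 2.4924 = 0.3163
S_new/S_old = (A_new/A_old)^z = 0.66^0.3163 = exp(0.3163 × -0.4155) = 0.8768
Fraction lost = 1 − 0.8768 = 0.1232

12.3%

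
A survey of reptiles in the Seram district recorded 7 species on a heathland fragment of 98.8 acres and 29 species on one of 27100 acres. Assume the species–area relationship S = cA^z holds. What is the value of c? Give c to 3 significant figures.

z = ln(S₂/S₁) / ln(A₂/A₁) = ln(29/7) / ln(27100/98.8) = 1.4214 / 5.6142 = 0.2532
c = S₁ / A₁^z = 7 / 98.8^0.2532 = 7 / 3.199 = 2.188

2.19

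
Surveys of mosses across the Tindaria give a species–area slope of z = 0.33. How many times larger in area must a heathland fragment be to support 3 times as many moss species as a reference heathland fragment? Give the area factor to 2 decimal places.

27.91

(A₂/A₁)^0.33 = 3, so A₂/A₁ = 3^(1/0.33) = 3^3.03
ln(A₂/A₁) = ln 3 / 0.33 = 1.0986 / 0.33 = 3.3291
A₂/A₁ = e^3.3291 ≈ 27.91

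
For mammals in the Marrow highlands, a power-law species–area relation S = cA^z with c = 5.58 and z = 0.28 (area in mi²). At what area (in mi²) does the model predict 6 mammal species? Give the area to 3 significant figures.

6 = 5.58 × A^0.28  ⇒  A^0.28 = 6/5.58 = 1.075
ln A = ln(1.075) / 0.28 = 0.0726 / 0.28 = 0.2592
A = e^0.2592 ≈ 1.296 mi²

1.30 mi²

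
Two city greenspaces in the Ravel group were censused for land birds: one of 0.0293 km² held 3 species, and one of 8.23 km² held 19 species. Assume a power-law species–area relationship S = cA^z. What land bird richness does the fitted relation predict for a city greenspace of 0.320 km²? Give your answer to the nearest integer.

7

z = ln(19/3) / ln(8.23/0.0293) = 1.8458 / 5.6380 = 0.3274
c = 3 / 0.0293^0.3274 = 3 / 0.3148 = 9.529
S₃ = 9.529 × 0.32^0.3274 = 9.529 × 0.6886 ≈ 6.562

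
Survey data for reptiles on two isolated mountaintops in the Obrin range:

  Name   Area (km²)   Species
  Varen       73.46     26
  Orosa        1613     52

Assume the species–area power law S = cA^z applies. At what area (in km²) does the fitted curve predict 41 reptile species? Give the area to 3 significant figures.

z = ln(52/26) / ln(1613/73.46) = 0.6931 / 3.0891 = 0.2244
c = 26 / 73.46^0.2244 = 26 / 2.622 = 9.914
A = (41/9.914)^(1/0.2244) ⇒ ln A = ln(4.135)/0.2244 = 6.3266
A = e^6.3266 ≈ 559.3 km²

559 km²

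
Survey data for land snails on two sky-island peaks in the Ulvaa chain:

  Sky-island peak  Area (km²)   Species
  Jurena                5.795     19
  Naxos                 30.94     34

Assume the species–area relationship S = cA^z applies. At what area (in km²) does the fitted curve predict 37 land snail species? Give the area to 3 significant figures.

z = ln(34/19) / ln(30.94/5.795) = 0.5819 / 1.6751 = 0.3474
c = 19 / 5.795^0.3474 = 19 / 1.841 = 10.32
A = (37/10.32)^(1/0.3474) ⇒ ln A = ln(3.585)/0.3474 = 3.6754
A = e^3.6754 ≈ 39.47 km²

39.5 km²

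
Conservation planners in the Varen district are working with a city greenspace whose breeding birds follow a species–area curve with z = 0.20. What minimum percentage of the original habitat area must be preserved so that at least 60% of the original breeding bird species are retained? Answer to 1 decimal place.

Need (A_new/A_old)^0.2 = 0.6, so A_new/A_old = 0.6^(1/0.2) = 0.6^5
ln(A_new/A_old) = ln 0.6 / 0.2 = -0.5108 / 0.2 = -2.5541
A_new/A_old = e^-2.5541 ≈ 0.07776

7.8%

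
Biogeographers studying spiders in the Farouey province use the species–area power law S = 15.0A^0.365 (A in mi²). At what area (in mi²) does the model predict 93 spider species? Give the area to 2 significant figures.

93 = 15 × A^0.365  ⇒  A^0.365 = 93/15 = 6.2
ln A = ln(6.2) / 0.365 = 1.8245 / 0.365 = 4.9988
A = e^4.9988 ≈ 148.2 mi²

150 mi²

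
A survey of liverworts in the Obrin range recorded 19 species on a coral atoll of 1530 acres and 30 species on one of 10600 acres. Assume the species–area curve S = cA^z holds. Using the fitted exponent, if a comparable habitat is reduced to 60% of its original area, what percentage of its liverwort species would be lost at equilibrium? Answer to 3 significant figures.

11.4%

z = ln(30/19) / ln(10600/1530) = 0.4568 / 1.9356 = 0.2360
S_new/S_old = (A_new/A_old)^z = 0.6^0.2360 = exp(0.2360 × -0.5108) = 0.8864
Fraction lost = 1 − 0.8864 = 0.1136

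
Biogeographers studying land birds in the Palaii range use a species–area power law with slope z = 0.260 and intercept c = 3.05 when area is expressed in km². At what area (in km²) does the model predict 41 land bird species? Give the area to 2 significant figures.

41 = 3.05 × A^0.26  ⇒  A^0.26 = 41/3.05 = 13.44
ln A = ln(13.44) / 0.26 = 2.5984 / 0.26 = 9.9940
A = e^9.9940 ≈ 21894 km²

22000 km²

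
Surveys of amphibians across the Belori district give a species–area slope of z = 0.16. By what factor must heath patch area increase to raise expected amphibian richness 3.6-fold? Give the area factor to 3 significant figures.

(A₂/A₁)^0.16 = 3.6, so A₂/A₁ = 3.6^(1/0.16) = 3.6^6.25
ln(A₂/A₁) = ln 3.6 / 0.16 = 1.2809 / 0.16 = 8.0058
A₂/A₁ = e^8.0058 ≈ 2998

3000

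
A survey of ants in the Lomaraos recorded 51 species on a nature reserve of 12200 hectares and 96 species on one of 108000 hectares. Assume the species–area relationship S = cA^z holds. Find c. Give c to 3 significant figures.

z = ln(S₂/S₁) / ln(A₂/A₁) = ln(96/51) / ln(108000/12200) = 0.6325 / 2.1807 = 0.2901
c = S₁ / A₁^z = 51 / 12200^0.2901 = 51 / 15.32 = 3.329

3.33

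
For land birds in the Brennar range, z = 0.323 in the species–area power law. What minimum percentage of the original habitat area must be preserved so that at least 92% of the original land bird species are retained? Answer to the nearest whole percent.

Need (A_new/A_old)^0.323 = 0.92, so A_new/A_old = 0.92^(1/0.323) = 0.92^3.096
ln(A_new/A_old) = ln 0.92 / 0.323 = -0.0834 / 0.323 = -0.2581
A_new/A_old = e^-0.2581 ≈ 0.7725

77%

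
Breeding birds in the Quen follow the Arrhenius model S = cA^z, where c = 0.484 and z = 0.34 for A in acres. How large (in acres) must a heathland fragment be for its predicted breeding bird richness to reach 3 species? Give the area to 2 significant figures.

210 acres

3 = 0.484 × A^0.34  ⇒  A^0.34 = 3/0.484 = 6.198
ln A = ln(6.198) / 0.34 = 1.8243 / 0.34 = 5.3655
A = e^5.3655 ≈ 213.9 acres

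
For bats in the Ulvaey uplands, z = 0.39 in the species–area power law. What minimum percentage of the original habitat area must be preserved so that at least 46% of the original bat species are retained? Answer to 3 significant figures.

Need (A_new/A_old)^0.39 = 0.46, so A_new/A_old = 0.46^(1/0.39) = 0.46^2.564
ln(A_new/A_old) = ln 0.46 / 0.39 = -0.7765 / 0.39 = -1.9911
A_new/A_old = e^-1.9911 ≈ 0.1365

13.7%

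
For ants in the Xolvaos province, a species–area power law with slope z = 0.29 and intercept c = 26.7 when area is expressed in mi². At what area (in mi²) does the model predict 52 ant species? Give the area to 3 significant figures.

52 = 26.7 × A^0.29  ⇒  A^0.29 = 52/26.7 = 1.948
ln A = ln(1.948) / 0.29 = 0.6666 / 0.29 = 2.2986
A = e^2.2986 ≈ 9.96 mi²

9.96 mi²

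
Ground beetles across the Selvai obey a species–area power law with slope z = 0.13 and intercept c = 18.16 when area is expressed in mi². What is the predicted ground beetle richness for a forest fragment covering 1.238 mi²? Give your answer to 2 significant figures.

19

S = 18.16 × 1.238^0.13
ln S = ln 18.16 + 0.13 × ln 1.238 = 2.8992 + 0.13 × 0.2135 = 2.9270
S = e^2.9270 ≈ 18.67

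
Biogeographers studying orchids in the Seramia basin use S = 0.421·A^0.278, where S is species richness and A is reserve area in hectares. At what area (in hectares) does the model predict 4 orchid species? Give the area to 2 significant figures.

4 = 0.421 × A^0.278  ⇒  A^0.278 = 4/0.421 = 9.501
ln A = ln(9.501) / 0.278 = 2.2514 / 0.278 = 8.0986
A = e^8.0986 ≈ 3290 hectares

3300 hectares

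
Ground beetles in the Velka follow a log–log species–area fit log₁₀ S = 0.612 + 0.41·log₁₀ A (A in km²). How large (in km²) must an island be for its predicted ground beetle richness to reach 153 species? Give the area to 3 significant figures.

6850 km²

153 = 4.093 × A^0.41  ⇒  A^0.41 = 153/4.093 = 37.38
ln A = ln(37.38) / 0.41 = 3.6213 / 0.41 = 8.8323
A = e^8.8323 ≈ 6852 km²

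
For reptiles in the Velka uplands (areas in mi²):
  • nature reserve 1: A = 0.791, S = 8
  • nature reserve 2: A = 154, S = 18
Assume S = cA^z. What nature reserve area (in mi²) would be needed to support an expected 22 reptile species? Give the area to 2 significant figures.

570 mi²

z = ln(18/8) / ln(154/0.791) = 0.8109 / 5.2714 = 0.1538
c = 8 / 0.791^0.1538 = 8 / 0.9646 = 8.294
A = (22/8.294)^(1/0.1538) ⇒ ln A = ln(2.653)/0.1538 = 6.3414
A = e^6.3414 ≈ 567.6 mi²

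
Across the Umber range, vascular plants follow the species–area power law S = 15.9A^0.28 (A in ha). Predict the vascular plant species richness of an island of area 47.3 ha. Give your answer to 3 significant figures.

46.8

S = 15.9 × 47.3^0.28
ln S = ln 15.9 + 0.28 × ln 47.3 = 2.7663 + 0.28 × 3.8565 = 3.8461
S = e^3.8461 ≈ 46.81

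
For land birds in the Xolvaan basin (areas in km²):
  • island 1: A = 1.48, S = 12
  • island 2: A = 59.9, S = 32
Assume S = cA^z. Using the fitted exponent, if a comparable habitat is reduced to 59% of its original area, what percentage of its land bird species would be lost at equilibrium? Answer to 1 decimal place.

z = ln(32/12) / ln(59.9/1.48) = 0.9808 / 3.7006 = 0.2650
S_new/S_old = (A_new/A_old)^z = 0.59^0.2650 = exp(0.2650 × -0.5276) = 0.8695
Fraction lost = 1 − 0.8695 = 0.1305

13.1%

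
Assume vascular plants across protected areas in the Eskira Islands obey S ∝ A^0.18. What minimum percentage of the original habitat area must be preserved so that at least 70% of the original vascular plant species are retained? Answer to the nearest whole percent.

Need (A_new/A_old)^0.18 = 0.7, so A_new/A_old = 0.7^(1/0.18) = 0.7^5.556
ln(A_new/A_old) = ln 0.7 / 0.18 = -0.3567 / 0.18 = -1.9815
A_new/A_old = e^-1.9815 ≈ 0.1379

14%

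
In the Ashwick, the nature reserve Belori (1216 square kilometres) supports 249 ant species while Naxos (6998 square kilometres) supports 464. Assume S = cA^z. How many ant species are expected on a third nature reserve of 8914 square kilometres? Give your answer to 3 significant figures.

506

z = ln(464/249) / ln(6998/1216) = 0.6224 / 1.7501 = 0.3557
c = 249 / 1216^0.3557 = 249 / 12.51 = 19.91
S₃ = 19.91 × 8914^0.3557 = 19.91 × 25.4 ≈ 505.7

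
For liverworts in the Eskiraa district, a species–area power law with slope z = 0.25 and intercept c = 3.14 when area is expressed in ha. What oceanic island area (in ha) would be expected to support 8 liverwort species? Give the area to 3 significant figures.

8 = 3.14 × A^0.25  ⇒  A^0.25 = 8/3.14 = 2.548
ln A = ln(2.548) / 0.25 = 0.9352 / 0.25 = 3.7409
A = e^3.7409 ≈ 42.13 ha

42.1 ha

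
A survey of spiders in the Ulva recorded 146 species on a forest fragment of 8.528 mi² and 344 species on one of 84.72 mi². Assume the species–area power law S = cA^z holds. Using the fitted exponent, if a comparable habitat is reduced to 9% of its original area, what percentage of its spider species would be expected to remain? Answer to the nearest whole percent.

41%

z = ln(344/146) / ln(84.72/8.528) = 0.8570 / 2.2960 = 0.3733
S_new/S_old = (A_new/A_old)^z = 0.09^0.3733 = exp(0.3733 × -2.4079) = 0.407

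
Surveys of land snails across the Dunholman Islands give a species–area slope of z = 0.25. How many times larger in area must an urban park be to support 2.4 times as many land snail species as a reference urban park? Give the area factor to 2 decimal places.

(A₂/A₁)^0.25 = 2.4, so A₂/A₁ = 2.4^(1/0.25) = 2.4^4
ln(A₂/A₁) = ln 2.4 / 0.25 = 0.8755 / 0.25 = 3.5019
A₂/A₁ = e^3.5019 ≈ 33.18

33.18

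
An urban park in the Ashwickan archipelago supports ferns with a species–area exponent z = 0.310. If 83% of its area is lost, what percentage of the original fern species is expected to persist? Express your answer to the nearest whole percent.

58%

S_new/S_old = (A_new/A_old)^z = 0.17^0.31
= exp(0.31 × ln 0.17) = exp(0.31 × -1.7720) = exp(-0.5493) ≈ 0.5773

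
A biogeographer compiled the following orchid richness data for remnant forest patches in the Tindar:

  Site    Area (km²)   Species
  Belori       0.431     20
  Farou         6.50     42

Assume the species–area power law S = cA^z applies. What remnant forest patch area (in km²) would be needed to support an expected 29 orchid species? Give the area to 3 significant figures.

1.68 km²

z = ln(42/20) / ln(6.5/0.431) = 0.7419 / 2.7134 = 0.2734
c = 20 / 0.431^0.2734 = 20 / 0.7944 = 25.18
A = (29/25.18)^(1/0.2734) ⇒ ln A = ln(1.152)/0.2734 = 0.5173
A = e^0.5173 ≈ 1.677 km²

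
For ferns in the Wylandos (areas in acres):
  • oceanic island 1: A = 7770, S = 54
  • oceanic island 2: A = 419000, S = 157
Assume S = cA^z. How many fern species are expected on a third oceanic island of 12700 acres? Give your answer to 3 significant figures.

z = ln(157/54) / ln(419000/7770) = 1.0673 / 3.9876 = 0.2676
c = 54 / 7770^0.2676 = 54 / 11 = 4.911
S₃ = 4.911 × 12700^0.2676 = 4.911 × 12.54 ≈ 61.59

61.6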